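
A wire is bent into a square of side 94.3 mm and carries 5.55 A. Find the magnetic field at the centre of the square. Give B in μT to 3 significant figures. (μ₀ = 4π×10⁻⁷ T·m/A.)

B ≈ 66.6 μT

Each side is a finite straight segment at perpendicular distance d = a/(2 tan(π/4)) = 0.04715 m from the centre, with end-angles ±π/4.
One side contributes B₁ = (μ₀I/4πd)·2 sin(π/4) = 1.66×10⁻⁵ T.
All 4 sides add in the same direction: B = 4 × 1.66×10⁻⁵ = 6.66×10⁻⁵ T.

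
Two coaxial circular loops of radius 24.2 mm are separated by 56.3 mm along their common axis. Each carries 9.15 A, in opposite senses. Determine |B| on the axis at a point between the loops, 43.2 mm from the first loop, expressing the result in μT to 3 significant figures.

Each loop contributes B = μ₀IR²/[2(R²+z²)^(3/2)] on the axis, with z measured from that loop.
Loop 1 (z = 0.0432 m): B₁ = 2.77×10⁻⁵ T. Loop 2 (z = 0.0131 m): B₂ = 1.62×10⁻⁴ T.
The fields oppose: B = |B₁ − B₂| = 1.34×10⁻⁴ T.

B ≈ 134 μT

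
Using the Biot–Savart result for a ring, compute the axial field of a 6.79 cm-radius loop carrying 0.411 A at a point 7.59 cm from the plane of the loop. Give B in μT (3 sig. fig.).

B ≈ 1.13 μT

On the axis of a circular loop, B = μ₀IR² / [2(R²+z²)^(3/2)].
R² + z² = (0.0679)² + (0.0759)² = 0.01037 m², and (R²+z²)^(3/2) = 1.06×10⁻³ m³.
B = (4π×10⁻⁷ × 0.411 × 0.00461) / (2 × 1.06×10⁻³) = 1.13×10⁻⁶ T.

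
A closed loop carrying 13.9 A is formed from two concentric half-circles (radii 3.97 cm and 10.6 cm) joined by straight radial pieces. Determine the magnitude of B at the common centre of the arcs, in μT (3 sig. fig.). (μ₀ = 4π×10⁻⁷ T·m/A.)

The radial connectors point toward the centre, so dl × r̂ = 0 and they contribute nothing.
Each semicircle gives μ₀I/(4R): inner arc 1.10×10⁻⁴ T, outer arc 4.12×10⁻⁵ T.
The two arcs carry current in opposite angular senses, so their fields oppose: B = |1.10×10⁻⁴ − 4.12×10⁻⁵| = 6.88×10⁻⁵ T.

B ≈ 68.8 μT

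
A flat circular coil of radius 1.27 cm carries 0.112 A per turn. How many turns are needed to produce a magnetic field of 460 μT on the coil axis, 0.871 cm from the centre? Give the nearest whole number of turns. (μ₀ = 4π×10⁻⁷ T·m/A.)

N = 148

For an N-turn coil, B = Nμ₀IR²/[2(R²+z²)^(3/2)]. A single turn gives B₁ = 3.11×10⁻⁶ T with R = 0.0127 m, z = 0.00871 m.
N = B/B₁ = 4.60×10⁻⁴ / 3.11×10⁻⁶ = 148.01.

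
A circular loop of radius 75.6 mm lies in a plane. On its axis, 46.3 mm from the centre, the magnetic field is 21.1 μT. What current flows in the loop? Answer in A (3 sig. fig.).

On the axis of a loop, B = μ₀IR²/[2(R²+z²)^(3/2)], so I = 2B(R²+z²)^(3/2)/(μ₀R²).
R² + z² = 0.005715 + 0.002144 = 0.007859 m²; raised to 3/2 gives 6.97×10⁻⁴ m³.
I = 2 × 2.11×10⁻⁵ × 6.97×10⁻⁴ / (1.26×10⁻⁶ × 0.005715) = 4.09 A.

I ≈ 4.09 A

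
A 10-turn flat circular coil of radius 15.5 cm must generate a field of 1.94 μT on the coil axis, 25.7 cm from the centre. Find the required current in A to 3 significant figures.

I ≈ 0.347 A

For an N-turn coil, B = Nμ₀IR²/[2(R²+z²)^(3/2)] with R = 0.155 m, z = 0.257 m, so I = 2B(R²+z²)^(3/2)/(Nμ₀R²) = 2 × 1.94×10⁻⁶ × 2.70×10⁻² / (10 × 4π×10⁻⁷ × 0.02403) = 0.347 A.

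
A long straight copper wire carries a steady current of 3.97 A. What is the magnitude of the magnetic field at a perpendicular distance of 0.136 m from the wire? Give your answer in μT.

B ≈ 5.84 μT

For an infinitely long straight wire, B = μ₀I/(2πd).
B = (4π×10⁻⁷ × 3.97) / (2π × 0.136) = 5.84×10⁻⁶ T.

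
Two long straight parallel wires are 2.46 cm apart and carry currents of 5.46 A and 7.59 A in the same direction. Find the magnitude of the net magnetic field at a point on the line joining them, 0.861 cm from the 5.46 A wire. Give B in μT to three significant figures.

B ≈ 31.9 μT

Each long wire gives B = μ₀I/(2πd). Distances are d₁ = 0.00861 m and d₂ = 0.01599 m.
B₁ = 1.27×10⁻⁴ T, B₂ = 9.49×10⁻⁵ T.
Between parallel currents the two contributions point in opposite directions, so they subtract. B = |B₁ − B₂| = |1.27×10⁻⁴ − 9.49×10⁻⁵| = 3.19×10⁻⁵ T.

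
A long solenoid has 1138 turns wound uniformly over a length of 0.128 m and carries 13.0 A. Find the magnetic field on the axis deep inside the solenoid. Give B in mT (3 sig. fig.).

B ≈ 145 mT

Inside a long solenoid, B = μ₀nI with n = 8891 turns/m.
B = 4π×10⁻⁷ × 8891 × 13.0 = 0.145 T.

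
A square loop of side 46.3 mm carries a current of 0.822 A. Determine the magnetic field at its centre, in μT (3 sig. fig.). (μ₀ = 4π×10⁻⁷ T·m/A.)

B ≈ 20.1 μT

Each side is a finite straight segment at perpendicular distance d = a/(2 tan(π/4)) = 0.02315 m from the centre, with end-angles ±π/4.
One side contributes B₁ = (μ₀I/4πd)·2 sin(π/4) = 5.02×10⁻⁶ T.
All 4 sides add in the same direction: B = 4 × 5.02×10⁻⁶ = 2.01×10⁻⁵ T.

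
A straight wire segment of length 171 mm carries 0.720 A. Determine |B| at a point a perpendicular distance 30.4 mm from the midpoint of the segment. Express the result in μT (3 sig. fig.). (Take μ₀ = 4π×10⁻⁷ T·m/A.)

B ≈ 4.46 μT

For a finite straight segment, B = (μ₀I/4πd)(sinθ₁ + sinθ₂), where θ₁, θ₂ are the angles from the perpendicular to each end.
The perpendicular from the point meets the wire at its midpoint, so each end is L/2 = 0.0855 m away along the wire.
sinθ₁ = 0.0855/√(0.0855²+0.0304²) = 0.9422; sinθ₂ = 0.0855/√(0.0855²+0.0304²) = 0.9422.
B = (4π×10⁻⁷ × 0.720) / (4π × 0.0304) × (0.9422 + 0.9422) = 4.46×10⁻⁶ T.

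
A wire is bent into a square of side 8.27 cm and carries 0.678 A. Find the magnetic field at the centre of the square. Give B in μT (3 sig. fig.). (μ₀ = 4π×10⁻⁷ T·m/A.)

B ≈ 9.28 μT

Each side is a finite straight segment at perpendicular distance d = a/(2 tan(π/4)) = 0.04135 m from the centre, with end-angles ±π/4.
One side contributes B₁ = (μ₀I/4πd)·2 sin(π/4) = 2.32×10⁻⁶ T.
All 4 sides add in the same direction: B = 4 × 2.32×10⁻⁶ = 9.28×10⁻⁶ T.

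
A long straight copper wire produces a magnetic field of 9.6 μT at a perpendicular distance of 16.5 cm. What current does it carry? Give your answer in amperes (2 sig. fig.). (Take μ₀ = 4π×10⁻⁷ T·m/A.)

I ≈ 7.9 A

For a long straight wire B = μ₀I/(2πd), so I = 2πdB/μ₀.
I = 2π × 0.165 × 9.60×10⁻⁶ / (4π×10⁻⁷) = 7.92 A.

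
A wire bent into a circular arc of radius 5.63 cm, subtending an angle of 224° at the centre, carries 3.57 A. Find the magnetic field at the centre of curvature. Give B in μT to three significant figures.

B ≈ 24.8 μT

The Biot–Savart field of a circular arc at its centre is B = μ₀Iφ/(4πR), with φ = 3.91 rad.
B = (4π×10⁻⁷ × 3.57 × 3.91) / (4π × 0.0563) = 2.48×10⁻⁵ T.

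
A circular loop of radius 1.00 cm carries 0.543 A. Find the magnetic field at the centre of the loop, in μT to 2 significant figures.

At the centre of a circular loop the Biot–Savart law gives B = μ₀I/(2R).
B = (4π×10⁻⁷ × 0.543) / (2 × 0.01) = 3.41×10⁻⁵ T.

B ≈ 34 μT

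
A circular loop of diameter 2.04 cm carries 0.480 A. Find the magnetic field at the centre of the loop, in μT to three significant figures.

B ≈ 29.6 μT

At the centre of a circular loop the Biot–Savart law gives B = μ₀I/(2R) (so R = 0.0102 m).
B = (4π×10⁻⁷ × 0.480) / (2 × 0.0102) = 2.96×10⁻⁵ T.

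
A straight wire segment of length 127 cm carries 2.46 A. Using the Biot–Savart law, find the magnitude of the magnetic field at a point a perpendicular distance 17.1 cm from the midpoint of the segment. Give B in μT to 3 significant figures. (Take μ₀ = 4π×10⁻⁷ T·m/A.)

B ≈ 2.78 μT

For a finite straight segment, B = (μ₀I/4πd)(sinθ₁ + sinθ₂), where θ₁, θ₂ are the angles from the perpendicular to each end.
The perpendicular from the point meets the wire at its midpoint, so each end is L/2 = 0.635 m away along the wire.
sinθ₁ = 0.635/√(0.635²+0.171²) = 0.9656; sinθ₂ = 0.635/√(0.635²+0.171²) = 0.9656.
B = (4π×10⁻⁷ × 2.46) / (4π × 0.171) × (0.9656 + 0.9656) = 2.78×10⁻⁶ T.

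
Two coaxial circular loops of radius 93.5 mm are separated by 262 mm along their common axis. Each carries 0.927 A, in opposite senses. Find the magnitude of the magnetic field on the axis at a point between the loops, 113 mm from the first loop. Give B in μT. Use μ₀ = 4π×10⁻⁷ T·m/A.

Each loop contributes B = μ₀IR²/[2(R²+z²)^(3/2)] on the axis, with z measured from that loop.
Loop 1 (z = 0.113 m): B₁ = 1.61×10⁻⁶ T. Loop 2 (z = 0.149 m): B₂ = 9.35×10⁻⁷ T.
The fields oppose: B = |B₁ − B₂| = 6.78×10⁻⁷ T.

B ≈ 0.678 μT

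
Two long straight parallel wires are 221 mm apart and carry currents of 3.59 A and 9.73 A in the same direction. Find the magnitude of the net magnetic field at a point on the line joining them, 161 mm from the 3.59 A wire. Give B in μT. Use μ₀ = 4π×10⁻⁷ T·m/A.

Each long wire gives B = μ₀I/(2πd). Distances are d₁ = 0.161 m and d₂ = 0.06 m.
B₁ = 4.46×10⁻⁶ T, B₂ = 3.24×10⁻⁵ T.
Between parallel currents the two contributions point in opposite directions, so they subtract. B = |B₁ − B₂| = |4.46×10⁻⁶ − 3.24×10⁻⁵| = 2.80×10⁻⁵ T.

B ≈ 28.0 μT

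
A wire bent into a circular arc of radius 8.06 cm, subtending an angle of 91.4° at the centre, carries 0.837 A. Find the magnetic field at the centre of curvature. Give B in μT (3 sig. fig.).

The Biot–Savart field of a circular arc at its centre is B = μ₀Iφ/(4πR), with φ = 1.595 rad.
B = (4π×10⁻⁷ × 0.837 × 1.595) / (4π × 0.0806) = 1.66×10⁻⁶ T.

B ≈ 1.66 μT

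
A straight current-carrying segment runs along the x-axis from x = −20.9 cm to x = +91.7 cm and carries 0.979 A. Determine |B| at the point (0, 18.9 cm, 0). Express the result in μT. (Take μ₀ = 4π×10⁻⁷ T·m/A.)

For a finite straight segment, B = (μ₀I/4πd)(sinθ₁ + sinθ₂), where θ₁, θ₂ are the angles from the perpendicular to each end.
The perpendicular distance is d = 0.189 m; the end-offsets along the wire are a = 0.209 m and b = 0.917 m.
sinθ₁ = 0.209/√(0.209²+0.189²) = 0.7417; sinθ₂ = 0.917/√(0.917²+0.189²) = 0.9794.
B = (4π×10⁻⁷ × 0.979) / (4π × 0.189) × (0.7417 + 0.9794) = 8.92×10⁻⁷ T.

B ≈ 0.892 μT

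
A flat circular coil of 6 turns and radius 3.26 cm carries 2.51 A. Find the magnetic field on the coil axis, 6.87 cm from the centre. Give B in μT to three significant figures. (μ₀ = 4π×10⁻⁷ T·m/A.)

For an N-turn flat coil, B = Nμ₀IR²/[2(R²+z²)^(3/2)] with R = 0.0326 m, z = 0.0687 m.
B = 6 × 3.81×10⁻⁶ T = 2.29×10⁻⁵ T.

B ≈ 22.9 μT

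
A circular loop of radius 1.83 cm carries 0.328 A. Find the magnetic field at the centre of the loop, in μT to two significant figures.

B ≈ 11 μT

At the centre of a circular loop the Biot–Savart law gives B = μ₀I/(2R).
B = (4π×10⁻⁷ × 0.328) / (2 × 0.0183) = 1.13×10⁻⁵ T.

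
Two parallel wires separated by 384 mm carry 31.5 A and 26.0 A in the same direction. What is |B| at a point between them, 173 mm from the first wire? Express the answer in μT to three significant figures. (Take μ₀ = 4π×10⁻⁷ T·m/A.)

B ≈ 11.8 μT

Each long wire gives B = μ₀I/(2πd). Distances are d₁ = 0.173 m and d₂ = 0.211 m.
B₁ = 3.64×10⁻⁵ T, B₂ = 2.46×10⁻⁵ T.
Between parallel currents the two contributions point in opposite directions, so they subtract. B = |B₁ − B₂| = |3.64×10⁻⁵ − 2.46×10⁻⁵| = 1.18×10⁻⁵ T.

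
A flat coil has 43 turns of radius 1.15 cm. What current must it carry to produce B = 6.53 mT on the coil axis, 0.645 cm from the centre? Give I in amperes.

For an N-turn coil, B = Nμ₀IR²/[2(R²+z²)^(3/2)] with R = 0.0115 m, z = 0.00645 m, so I = 2B(R²+z²)^(3/2)/(Nμ₀R²) = 2 × 6.53×10⁻³ × 2.29×10⁻⁶ / (43 × 4π×10⁻⁷ × 0.0001322) = 4.19 A.

I ≈ 4.19 A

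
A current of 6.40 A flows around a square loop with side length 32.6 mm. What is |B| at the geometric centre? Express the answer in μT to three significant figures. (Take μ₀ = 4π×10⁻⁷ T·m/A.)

Each side is a finite straight segment at perpendicular distance d = a/(2 tan(π/4)) = 0.0163 m from the centre, with end-angles ±π/4.
One side contributes B₁ = (μ₀I/4πd)·2 sin(π/4) = 5.55×10⁻⁵ T.
All 4 sides add in the same direction: B = 4 × 5.55×10⁻⁵ = 2.22×10⁻⁴ T.

B ≈ 222 μT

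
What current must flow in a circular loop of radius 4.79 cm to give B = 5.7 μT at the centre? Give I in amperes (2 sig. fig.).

At the centre of a circular loop B = μ₀I/(2R), so I = 2RB/μ₀.
With R = 0.0479 m, I = 2 × 0.0479 × 5.70×10⁻⁶ / (4π×10⁻⁷) = 0.435 A.

I ≈ 0.43 A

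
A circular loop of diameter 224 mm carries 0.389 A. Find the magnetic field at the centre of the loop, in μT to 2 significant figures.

At the centre of a circular loop the Biot–Savart law gives B = μ₀I/(2R) (so R = 0.112 m).
B = (4π×10⁻⁷ × 0.389) / (2 × 0.112) = 2.18×10⁻⁶ T.

B ≈ 2.2 μT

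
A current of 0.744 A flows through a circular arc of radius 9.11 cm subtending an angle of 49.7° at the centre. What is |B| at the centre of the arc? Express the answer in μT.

B ≈ 0.708 μT

The Biot–Savart field of a circular arc at its centre is B = μ₀Iφ/(4πR), with φ = 0.8674 rad.
B = (4π×10⁻⁷ × 0.744 × 0.8674) / (4π × 0.0911) = 7.08×10⁻⁷ T.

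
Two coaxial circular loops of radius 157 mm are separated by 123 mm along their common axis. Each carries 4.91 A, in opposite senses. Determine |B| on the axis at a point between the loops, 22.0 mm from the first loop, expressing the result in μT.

B ≈ 7.40 μT

Each loop contributes B = μ₀IR²/[2(R²+z²)^(3/2)] on the axis, with z measured from that loop.
Loop 1 (z = 0.022 m): B₁ = 1.91×10⁻⁵ T. Loop 2 (z = 0.101 m): B₂ = 1.17×10⁻⁵ T.
The fields oppose: B = |B₁ − B₂| = 7.40×10⁻⁶ T.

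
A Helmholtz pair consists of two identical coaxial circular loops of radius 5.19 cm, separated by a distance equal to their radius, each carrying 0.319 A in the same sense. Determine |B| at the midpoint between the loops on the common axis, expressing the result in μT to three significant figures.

Each loop contributes B = μ₀IR²/[2(R²+z²)^(3/2)] on the axis, with z measured from that loop.
Loop 1 (z = 0.02595 m): B₁ = 2.76×10⁻⁶ T. Loop 2 (z = 0.02595 m): B₂ = 2.76×10⁻⁶ T.
The fields add: B = B₁ + B₂ = 5.53×10⁻⁶ T.

B ≈ 5.53 μT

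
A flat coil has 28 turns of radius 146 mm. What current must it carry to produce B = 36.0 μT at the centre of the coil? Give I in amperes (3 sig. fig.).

For an N-turn coil, B = Nμ₀I/(2R) with R = 0.146 m, so I = 2RB/(Nμ₀) = 2 × 0.146 × 3.60×10⁻⁵ / (28 × 4π×10⁻⁷) = 0.299 A.

I ≈ 0.299 A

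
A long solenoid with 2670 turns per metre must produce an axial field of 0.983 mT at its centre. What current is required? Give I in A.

Inside a long solenoid B = μ₀nI with n = 2670 m⁻¹, so I = B/(μ₀n).
I = 9.83×10⁻⁴ / (4π×10⁻⁷ × 2670) = 0.293 A.

I ≈ 0.293 A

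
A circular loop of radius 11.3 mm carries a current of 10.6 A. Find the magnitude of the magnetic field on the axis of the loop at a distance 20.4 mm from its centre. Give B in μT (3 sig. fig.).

On the axis of a circular loop, B = μ₀IR² / [2(R²+z²)^(3/2)].
R² + z² = (0.0113)² + (0.0204)² = 0.0005438 m², and (R²+z²)^(3/2) = 1.27×10⁻⁵ m³.
B = (4π×10⁻⁷ × 10.6 × 0.0001277) / (2 × 1.27×10⁻⁵) = 6.71×10⁻⁵ T.

B ≈ 67.1 μT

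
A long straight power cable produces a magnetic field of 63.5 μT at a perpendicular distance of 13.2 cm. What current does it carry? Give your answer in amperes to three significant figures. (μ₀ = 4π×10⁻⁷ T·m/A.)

I ≈ 41.9 A

For a long straight wire B = μ₀I/(2πd), so I = 2πdB/μ₀.
I = 2π × 0.132 × 6.35×10⁻⁵ / (4π×10⁻⁷) = 41.9 A.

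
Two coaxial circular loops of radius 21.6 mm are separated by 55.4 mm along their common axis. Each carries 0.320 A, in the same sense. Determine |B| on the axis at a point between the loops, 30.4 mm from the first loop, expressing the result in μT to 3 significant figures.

B ≈ 4.41 μT

Each loop contributes B = μ₀IR²/[2(R²+z²)^(3/2)] on the axis, with z measured from that loop.
Loop 1 (z = 0.0304 m): B₁ = 1.81×10⁻⁶ T. Loop 2 (z = 0.025 m): B₂ = 2.60×10⁻⁶ T.
The fields add: B = B₁ + B₂ = 4.41×10⁻⁶ T.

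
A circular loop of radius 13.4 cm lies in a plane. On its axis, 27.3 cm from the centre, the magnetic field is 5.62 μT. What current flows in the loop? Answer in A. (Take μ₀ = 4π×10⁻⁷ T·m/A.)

On the axis of a loop, B = μ₀IR²/[2(R²+z²)^(3/2)], so I = 2B(R²+z²)^(3/2)/(μ₀R²).
R² + z² = 0.01796 + 0.07453 = 0.09249 m²; raised to 3/2 gives 2.81×10⁻² m³.
I = 2 × 5.62×10⁻⁶ × 2.81×10⁻² / (1.26×10⁻⁶ × 0.01796) = 14.0 A.

I ≈ 14.0 A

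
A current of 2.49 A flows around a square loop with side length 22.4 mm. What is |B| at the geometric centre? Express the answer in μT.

Each side is a finite straight segment at perpendicular distance d = a/(2 tan(π/4)) = 0.0112 m from the centre, with end-angles ±π/4.
One side contributes B₁ = (μ₀I/4πd)·2 sin(π/4) = 3.14×10⁻⁵ T.
All 4 sides add in the same direction: B = 4 × 3.14×10⁻⁵ = 1.26×10⁻⁴ T.

B ≈ 126 μT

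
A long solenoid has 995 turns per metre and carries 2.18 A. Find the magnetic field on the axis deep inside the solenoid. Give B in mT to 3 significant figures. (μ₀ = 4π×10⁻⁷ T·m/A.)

Inside a long solenoid, B = μ₀nI with n = 995 turns/m.
B = 4π×10⁻⁷ × 995 × 2.18 = 2.73×10⁻³ T.

B ≈ 2.73 mT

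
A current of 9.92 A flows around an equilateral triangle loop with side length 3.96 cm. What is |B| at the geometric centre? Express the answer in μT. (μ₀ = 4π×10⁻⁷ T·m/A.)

Each side is a finite straight segment at perpendicular distance d = a/(2 tan(π/3)) = 0.01143 m from the centre, with end-angles ±π/3.
One side contributes B₁ = (μ₀I/4πd)·2 sin(π/3) = 1.50×10⁻⁴ T.
All 3 sides add in the same direction: B = 3 × 1.50×10⁻⁴ = 4.51×10⁻⁴ T.

B ≈ 451 μT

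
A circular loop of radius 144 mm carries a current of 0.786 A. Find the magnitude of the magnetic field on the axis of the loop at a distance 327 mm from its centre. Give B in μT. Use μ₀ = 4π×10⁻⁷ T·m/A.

On the axis of a circular loop, B = μ₀IR² / [2(R²+z²)^(3/2)].
R² + z² = (0.144)² + (0.327)² = 0.1277 m², and (R²+z²)^(3/2) = 4.56×10⁻² m³.
B = (4π×10⁻⁷ × 0.786 × 0.02074) / (2 × 4.56×10⁻²) = 2.25×10⁻⁷ T.

B ≈ 0.225 μT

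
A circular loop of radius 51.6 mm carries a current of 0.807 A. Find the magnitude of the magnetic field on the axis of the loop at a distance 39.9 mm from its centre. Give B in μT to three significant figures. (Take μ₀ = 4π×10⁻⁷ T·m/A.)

On the axis of a circular loop, B = μ₀IR² / [2(R²+z²)^(3/2)].
R² + z² = (0.0516)² + (0.0399)² = 0.004255 m², and (R²+z²)^(3/2) = 2.78×10⁻⁴ m³.
B = (4π×10⁻⁷ × 0.807 × 0.002663) / (2 × 2.78×10⁻⁴) = 4.86×10⁻⁶ T.

B ≈ 4.86 μT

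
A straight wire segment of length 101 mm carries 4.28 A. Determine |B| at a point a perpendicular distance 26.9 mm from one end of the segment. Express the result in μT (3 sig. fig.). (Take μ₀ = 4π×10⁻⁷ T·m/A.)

For a finite straight segment, B = (μ₀I/4πd)(sinθ₁ + sinθ₂), where θ₁, θ₂ are the angles from the perpendicular to each end.
The perpendicular foot is at one end, so the two end-offsets along the wire are 0 and L = 0.101 m.
sinθ₁ = 0/√(0²+0.0269²) = 0.0000; sinθ₂ = 0.101/√(0.101²+0.0269²) = 0.9663.
B = (4π×10⁻⁷ × 4.28) / (4π × 0.0269) × (0.0000 + 0.9663) = 1.54×10⁻⁵ T.

B ≈ 15.4 μT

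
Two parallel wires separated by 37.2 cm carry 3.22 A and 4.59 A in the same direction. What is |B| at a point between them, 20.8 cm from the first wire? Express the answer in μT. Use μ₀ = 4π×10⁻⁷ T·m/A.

B ≈ 2.50 μT

Each long wire gives B = μ₀I/(2πd). Distances are d₁ = 0.208 m and d₂ = 0.164 m.
B₁ = 3.10×10⁻⁶ T, B₂ = 5.60×10⁻⁶ T.
Between parallel currents the two contributions point in opposite directions, so they subtract. B = |B₁ − B₂| = |3.10×10⁻⁶ − 5.60×10⁻⁶| = 2.50×10⁻⁶ T.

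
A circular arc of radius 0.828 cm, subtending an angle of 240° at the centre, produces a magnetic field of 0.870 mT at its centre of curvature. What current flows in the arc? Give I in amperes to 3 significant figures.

For a circular arc, B = μ₀Iφ/(4πR) with φ in radians; here φ = 4.189 rad.
So I = 4πRB/(μ₀φ) = 4π × 0.00828 × 8.70×10⁻⁴ / (4π×10⁻⁷ × 4.189) = 17.2 A.

I ≈ 17.2 A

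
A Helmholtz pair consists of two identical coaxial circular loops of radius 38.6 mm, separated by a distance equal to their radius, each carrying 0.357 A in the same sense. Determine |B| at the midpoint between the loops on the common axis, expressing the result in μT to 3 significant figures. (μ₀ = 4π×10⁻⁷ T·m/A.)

B ≈ 8.32 μT

Each loop contributes B = μ₀IR²/[2(R²+z²)^(3/2)] on the axis, with z measured from that loop.
Loop 1 (z = 0.0193 m): B₁ = 4.16×10⁻⁶ T. Loop 2 (z = 0.0193 m): B₂ = 4.16×10⁻⁶ T.
The fields add: B = B₁ + B₂ = 8.32×10⁻⁶ T.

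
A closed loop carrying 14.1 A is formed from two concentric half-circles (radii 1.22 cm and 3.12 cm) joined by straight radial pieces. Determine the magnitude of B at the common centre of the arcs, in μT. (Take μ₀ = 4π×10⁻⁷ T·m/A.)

B ≈ 221 μT

The radial connectors point toward the centre, so dl × r̂ = 0 and they contribute nothing.
Each semicircle gives μ₀I/(4R): inner arc 3.63×10⁻⁴ T, outer arc 1.42×10⁻⁴ T.
The two arcs carry current in opposite angular senses, so their fields oppose: B = |3.63×10⁻⁴ − 1.42×10⁻⁴| = 2.21×10⁻⁴ T.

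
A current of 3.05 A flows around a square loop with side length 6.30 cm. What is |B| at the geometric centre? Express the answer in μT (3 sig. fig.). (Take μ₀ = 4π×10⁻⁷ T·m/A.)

B ≈ 54.8 μT

Each side is a finite straight segment at perpendicular distance d = a/(2 tan(π/4)) = 0.0315 m from the centre, with end-angles ±π/4.
One side contributes B₁ = (μ₀I/4πd)·2 sin(π/4) = 1.37×10⁻⁵ T.
All 4 sides add in the same direction: B = 4 × 1.37×10⁻⁵ = 5.48×10⁻⁵ T.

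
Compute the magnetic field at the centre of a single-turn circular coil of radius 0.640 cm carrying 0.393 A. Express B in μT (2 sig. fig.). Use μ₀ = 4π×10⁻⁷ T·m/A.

B ≈ 39 μT

At the centre of a circular loop the Biot–Savart law gives B = μ₀I/(2R).
B = (4π×10⁻⁷ × 0.393) / (2 × 0.0064) = 3.86×10⁻⁵ T.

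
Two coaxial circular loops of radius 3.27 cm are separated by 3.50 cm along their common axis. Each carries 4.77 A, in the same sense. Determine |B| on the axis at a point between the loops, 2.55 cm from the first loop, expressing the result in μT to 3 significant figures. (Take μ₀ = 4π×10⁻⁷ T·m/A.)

B ≈ 126 μT

Each loop contributes B = μ₀IR²/[2(R²+z²)^(3/2)] on the axis, with z measured from that loop.
Loop 1 (z = 0.0255 m): B₁ = 4.49×10⁻⁵ T. Loop 2 (z = 0.0095 m): B₂ = 8.12×10⁻⁵ T.
The fields add: B = B₁ + B₂ = 1.26×10⁻⁴ T.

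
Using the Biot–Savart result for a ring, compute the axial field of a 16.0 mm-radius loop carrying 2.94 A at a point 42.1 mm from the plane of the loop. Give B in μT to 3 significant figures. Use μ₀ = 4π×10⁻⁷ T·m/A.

B ≈ 5.18 μT

On the axis of a circular loop, B = μ₀IR² / [2(R²+z²)^(3/2)].
R² + z² = (0.016)² + (0.0421)² = 0.002028 m², and (R²+z²)^(3/2) = 9.14×10⁻⁵ m³.
B = (4π×10⁻⁷ × 2.94 × 0.000256) / (2 × 9.14×10⁻⁵) = 5.18×10⁻⁶ T.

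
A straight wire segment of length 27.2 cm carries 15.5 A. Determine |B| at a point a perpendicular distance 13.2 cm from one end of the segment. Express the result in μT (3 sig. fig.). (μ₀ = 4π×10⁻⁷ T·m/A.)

B ≈ 10.6 μT

For a finite straight segment, B = (μ₀I/4πd)(sinθ₁ + sinθ₂), where θ₁, θ₂ are the angles from the perpendicular to each end.
The perpendicular foot is at one end, so the two end-offsets along the wire are 0 and L = 0.272 m.
sinθ₁ = 0/√(0²+0.132²) = 0.0000; sinθ₂ = 0.272/√(0.272²+0.132²) = 0.8997.
B = (4π×10⁻⁷ × 15.5) / (4π × 0.132) × (0.0000 + 0.8997) = 1.06×10⁻⁵ T.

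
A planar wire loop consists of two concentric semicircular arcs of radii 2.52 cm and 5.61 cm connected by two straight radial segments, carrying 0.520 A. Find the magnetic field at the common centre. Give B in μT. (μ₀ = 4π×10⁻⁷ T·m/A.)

B ≈ 3.57 μT

The radial connectors point toward the centre, so dl × r̂ = 0 and they contribute nothing.
Each semicircle gives μ₀I/(4R): inner arc 6.48×10⁻⁶ T, outer arc 2.91×10⁻⁶ T.
The two arcs carry current in opposite angular senses, so their fields oppose: B = |6.48×10⁻⁶ − 2.91×10⁻⁶| = 3.57×10⁻⁶ T.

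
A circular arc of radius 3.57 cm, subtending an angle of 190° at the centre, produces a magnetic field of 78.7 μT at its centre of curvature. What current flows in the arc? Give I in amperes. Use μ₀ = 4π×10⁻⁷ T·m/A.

For a circular arc, B = μ₀Iφ/(4πR) with φ in radians; here φ = 3.316 rad.
So I = 4πRB/(μ₀φ) = 4π × 0.0357 × 7.87×10⁻⁵ / (4π×10⁻⁷ × 3.316) = 8.47 A.

I ≈ 8.47 A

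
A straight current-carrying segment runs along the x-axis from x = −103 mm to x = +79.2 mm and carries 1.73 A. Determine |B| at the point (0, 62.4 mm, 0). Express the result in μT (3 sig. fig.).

For a finite straight segment, B = (μ₀I/4πd)(sinθ₁ + sinθ₂), where θ₁, θ₂ are the angles from the perpendicular to each end.
The perpendicular distance is d = 0.0624 m; the end-offsets along the wire are a = 0.103 m and b = 0.0792 m.
sinθ₁ = 0.103/√(0.103²+0.0624²) = 0.8553; sinθ₂ = 0.0792/√(0.0792²+0.0624²) = 0.7855.
B = (4π×10⁻⁷ × 1.73) / (4π × 0.0624) × (0.8553 + 0.7855) = 4.55×10⁻⁶ T.

B ≈ 4.55 μT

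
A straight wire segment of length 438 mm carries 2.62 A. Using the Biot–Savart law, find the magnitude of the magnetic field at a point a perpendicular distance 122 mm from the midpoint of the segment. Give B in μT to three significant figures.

For a finite straight segment, B = (μ₀I/4πd)(sinθ₁ + sinθ₂), where θ₁, θ₂ are the angles from the perpendicular to each end.
The perpendicular from the point meets the wire at its midpoint, so each end is L/2 = 0.219 m away along the wire.
sinθ₁ = 0.219/√(0.219²+0.122²) = 0.8736; sinθ₂ = 0.219/√(0.219²+0.122²) = 0.8736.
B = (4π×10⁻⁷ × 2.62) / (4π × 0.122) × (0.8736 + 0.8736) = 3.75×10⁻⁶ T.

B ≈ 3.75 μT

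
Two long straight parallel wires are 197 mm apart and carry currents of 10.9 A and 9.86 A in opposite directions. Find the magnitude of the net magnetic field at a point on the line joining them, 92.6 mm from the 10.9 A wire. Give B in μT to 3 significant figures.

B ≈ 42.4 μT

Each long wire gives B = μ₀I/(2πd). Distances are d₁ = 0.0926 m and d₂ = 0.1044 m.
B₁ = 2.35×10⁻⁵ T, B₂ = 1.89×10⁻⁵ T.
Between antiparallel currents both contributions point the same way, so they add. B = B₁ + B₂ = 2.35×10⁻⁵ + 1.89×10⁻⁵ = 4.24×10⁻⁵ T.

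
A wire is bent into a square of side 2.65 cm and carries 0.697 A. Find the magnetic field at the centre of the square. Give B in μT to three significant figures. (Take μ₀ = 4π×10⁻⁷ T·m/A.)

Each side is a finite straight segment at perpendicular distance d = a/(2 tan(π/4)) = 0.01325 m from the centre, with end-angles ±π/4.
One side contributes B₁ = (μ₀I/4πd)·2 sin(π/4) = 7.44×10⁻⁶ T.
All 4 sides add in the same direction: B = 4 × 7.44×10⁻⁶ = 2.98×10⁻⁵ T.

B ≈ 29.8 μT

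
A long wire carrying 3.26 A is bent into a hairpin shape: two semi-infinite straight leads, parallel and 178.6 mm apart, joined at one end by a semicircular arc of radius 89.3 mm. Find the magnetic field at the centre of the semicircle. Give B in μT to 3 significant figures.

B ≈ 18.8 μT

The semicircular arc contributes B_arc = μ₀I·π/(4πR) = μ₀I/(4R) = 1.15×10⁻⁵ T.
Each semi-infinite lead is at perpendicular distance R = 0.0893 m from the centre, with the perpendicular foot at its near end, so it contributes μ₀I/(4πR); both point the same way, together 7.30×10⁻⁶ T.
Arc and leads all point the same direction: B = 1.15×10⁻⁵ + 7.30×10⁻⁶ = 1.88×10⁻⁵ T.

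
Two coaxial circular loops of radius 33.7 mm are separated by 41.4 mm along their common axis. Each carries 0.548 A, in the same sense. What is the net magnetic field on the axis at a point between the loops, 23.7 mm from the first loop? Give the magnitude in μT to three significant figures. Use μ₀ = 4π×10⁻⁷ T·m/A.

B ≈ 12.7 μT

Each loop contributes B = μ₀IR²/[2(R²+z²)^(3/2)] on the axis, with z measured from that loop.
Loop 1 (z = 0.0237 m): B₁ = 5.59×10⁻⁶ T. Loop 2 (z = 0.0177 m): B₂ = 7.09×10⁻⁶ T.
The fields add: B = B₁ + B₂ = 1.27×10⁻⁵ T.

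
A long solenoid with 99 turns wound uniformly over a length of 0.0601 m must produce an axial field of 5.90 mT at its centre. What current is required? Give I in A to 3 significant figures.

I ≈ 2.85 A

Inside a long solenoid B = μ₀nI with n = 1647 m⁻¹, so I = B/(μ₀n).
I = 5.90×10⁻³ / (4π×10⁻⁷ × 1647) = 2.85 A.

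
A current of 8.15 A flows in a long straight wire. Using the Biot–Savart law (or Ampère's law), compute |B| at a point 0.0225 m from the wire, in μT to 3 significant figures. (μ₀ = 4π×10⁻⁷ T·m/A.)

For an infinitely long straight wire, B = μ₀I/(2πd).
B = (4π×10⁻⁷ × 8.15) / (2π × 0.0225) = 7.24×10⁻⁵ T.

B ≈ 72.4 μT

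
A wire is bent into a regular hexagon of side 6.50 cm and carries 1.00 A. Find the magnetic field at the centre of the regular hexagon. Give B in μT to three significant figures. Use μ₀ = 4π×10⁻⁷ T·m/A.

B ≈ 10.7 μT

Each side is a finite straight segment at perpendicular distance d = a/(2 tan(π/6)) = 0.05629 m from the centre, with end-angles ±π/6.
One side contributes B₁ = (μ₀I/4πd)·2 sin(π/6) = 1.78×10⁻⁶ T.
All 6 sides add in the same direction: B = 6 × 1.78×10⁻⁶ = 1.07×10⁻⁵ T.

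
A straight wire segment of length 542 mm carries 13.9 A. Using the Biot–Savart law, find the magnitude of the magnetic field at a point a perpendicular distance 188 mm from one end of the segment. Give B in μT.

For a finite straight segment, B = (μ₀I/4πd)(sinθ₁ + sinθ₂), where θ₁, θ₂ are the angles from the perpendicular to each end.
The perpendicular foot is at one end, so the two end-offsets along the wire are 0 and L = 0.542 m.
sinθ₁ = 0/√(0²+0.188²) = 0.0000; sinθ₂ = 0.542/√(0.542²+0.188²) = 0.9448.
B = (4π×10⁻⁷ × 13.9) / (4π × 0.188) × (0.0000 + 0.9448) = 6.99×10⁻⁶ T.

B ≈ 6.99 μT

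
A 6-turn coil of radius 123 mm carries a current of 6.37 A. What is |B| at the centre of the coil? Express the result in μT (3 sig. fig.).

For an N-turn flat coil, B = Nμ₀I/(2R) with R = 0.123 m.
B = 6 × 3.25×10⁻⁵ T = 1.95×10⁻⁴ T.

B ≈ 195 μT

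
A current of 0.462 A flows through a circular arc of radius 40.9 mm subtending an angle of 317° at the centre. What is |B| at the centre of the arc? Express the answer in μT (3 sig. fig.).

The Biot–Savart field of a circular arc at its centre is B = μ₀Iφ/(4πR), with φ = 5.533 rad.
B = (4π×10⁻⁷ × 0.462 × 5.533) / (4π × 0.0409) = 6.25×10⁻⁶ T.

B ≈ 6.25 μT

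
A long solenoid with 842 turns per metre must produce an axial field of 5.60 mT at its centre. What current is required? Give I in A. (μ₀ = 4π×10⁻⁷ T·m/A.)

Inside a long solenoid B = μ₀nI with n = 842 m⁻¹, so I = B/(μ₀n).
I = 5.60×10⁻³ / (4π×10⁻⁷ × 842) = 5.29 A.

I ≈ 5.29 A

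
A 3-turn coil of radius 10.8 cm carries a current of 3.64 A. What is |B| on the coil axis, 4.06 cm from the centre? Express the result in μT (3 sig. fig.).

B ≈ 52.1 μT

For an N-turn flat coil, B = Nμ₀IR²/[2(R²+z²)^(3/2)] with R = 0.108 m, z = 0.0406 m.
B = 3 × 1.74×10⁻⁵ T = 5.21×10⁻⁵ T.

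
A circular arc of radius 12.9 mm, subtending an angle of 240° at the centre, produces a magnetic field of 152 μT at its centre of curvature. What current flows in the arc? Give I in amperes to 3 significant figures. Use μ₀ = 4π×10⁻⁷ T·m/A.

For a circular arc, B = μ₀Iφ/(4πR) with φ in radians; here φ = 4.189 rad.
So I = 4πRB/(μ₀φ) = 4π × 0.0129 × 1.52×10⁻⁴ / (4π×10⁻⁷ × 4.189) = 4.68 A.

I ≈ 4.68 A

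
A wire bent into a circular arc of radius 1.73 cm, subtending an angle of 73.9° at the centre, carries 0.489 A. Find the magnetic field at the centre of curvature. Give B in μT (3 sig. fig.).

The Biot–Savart field of a circular arc at its centre is B = μ₀Iφ/(4πR), with φ = 1.29 rad.
B = (4π×10⁻⁷ × 0.489 × 1.29) / (4π × 0.0173) = 3.65×10⁻⁶ T.

B ≈ 3.65 μT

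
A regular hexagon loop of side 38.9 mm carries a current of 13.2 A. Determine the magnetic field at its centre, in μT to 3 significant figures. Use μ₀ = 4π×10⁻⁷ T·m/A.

B ≈ 235 μT

Each side is a finite straight segment at perpendicular distance d = a/(2 tan(π/6)) = 0.03369 m from the centre, with end-angles ±π/6.
One side contributes B₁ = (μ₀I/4πd)·2 sin(π/6) = 3.92×10⁻⁵ T.
All 6 sides add in the same direction: B = 6 × 3.92×10⁻⁵ = 2.35×10⁻⁴ T.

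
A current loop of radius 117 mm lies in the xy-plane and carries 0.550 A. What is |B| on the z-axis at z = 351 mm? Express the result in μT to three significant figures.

On the axis of a circular loop, B = μ₀IR² / [2(R²+z²)^(3/2)].
R² + z² = (0.117)² + (0.351)² = 0.1369 m², and (R²+z²)^(3/2) = 5.06×10⁻² m³.
B = (4π×10⁻⁷ × 0.550 × 0.01369) / (2 × 5.06×10⁻²) = 9.34×10⁻⁸ T.

B ≈ 0.0934 μT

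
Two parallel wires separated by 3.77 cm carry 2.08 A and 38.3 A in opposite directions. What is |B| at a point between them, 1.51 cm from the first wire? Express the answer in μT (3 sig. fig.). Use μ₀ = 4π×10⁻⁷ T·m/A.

B ≈ 366 μT

Each long wire gives B = μ₀I/(2πd). Distances are d₁ = 0.0151 m and d₂ = 0.0226 m.
B₁ = 2.75×10⁻⁵ T, B₂ = 3.39×10⁻⁴ T.
Between antiparallel currents both contributions point the same way, so they add. B = B₁ + B₂ = 2.75×10⁻⁵ + 3.39×10⁻⁴ = 3.66×10⁻⁴ T.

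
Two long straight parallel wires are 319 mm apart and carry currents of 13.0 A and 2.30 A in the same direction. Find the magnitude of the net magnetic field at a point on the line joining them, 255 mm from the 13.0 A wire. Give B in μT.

Each long wire gives B = μ₀I/(2πd). Distances are d₁ = 0.255 m and d₂ = 0.064 m.
B₁ = 1.02×10⁻⁵ T, B₂ = 7.19×10⁻⁶ T.
Between parallel currents the two contributions point in opposite directions, so they subtract. B = |B₁ − B₂| = |1.02×10⁻⁵ − 7.19×10⁻⁶| = 3.01×10⁻⁶ T.

B ≈ 3.01 μT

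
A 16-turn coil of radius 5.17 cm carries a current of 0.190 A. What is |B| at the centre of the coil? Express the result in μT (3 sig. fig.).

B ≈ 36.9 μT

For an N-turn flat coil, B = Nμ₀I/(2R) with R = 0.0517 m.
B = 16 × 2.31×10⁻⁶ T = 3.69×10⁻⁵ T.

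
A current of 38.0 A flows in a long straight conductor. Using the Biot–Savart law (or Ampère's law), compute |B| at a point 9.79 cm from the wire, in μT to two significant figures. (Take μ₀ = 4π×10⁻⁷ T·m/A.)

B ≈ 78 μT

For an infinitely long straight wire, B = μ₀I/(2πd).
B = (4π×10⁻⁷ × 38.0) / (2π × 0.0979) = 7.76×10⁻⁵ T.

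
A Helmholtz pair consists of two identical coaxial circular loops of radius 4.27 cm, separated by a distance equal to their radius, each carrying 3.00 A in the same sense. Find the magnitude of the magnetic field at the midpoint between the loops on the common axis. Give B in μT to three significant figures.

Each loop contributes B = μ₀IR²/[2(R²+z²)^(3/2)] on the axis, with z measured from that loop.
Loop 1 (z = 0.02135 m): B₁ = 3.16×10⁻⁵ T. Loop 2 (z = 0.02135 m): B₂ = 3.16×10⁻⁵ T.
The fields add: B = B₁ + B₂ = 6.32×10⁻⁵ T.

B ≈ 63.2 μT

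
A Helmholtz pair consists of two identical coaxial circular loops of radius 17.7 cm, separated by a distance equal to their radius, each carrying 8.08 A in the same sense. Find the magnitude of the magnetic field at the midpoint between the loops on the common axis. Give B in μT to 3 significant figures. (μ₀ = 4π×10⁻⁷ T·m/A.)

B ≈ 41.0 μT

Each loop contributes B = μ₀IR²/[2(R²+z²)^(3/2)] on the axis, with z measured from that loop.
Loop 1 (z = 0.0885 m): B₁ = 2.05×10⁻⁵ T. Loop 2 (z = 0.0885 m): B₂ = 2.05×10⁻⁵ T.
The fields add: B = B₁ + B₂ = 4.10×10⁻⁵ T.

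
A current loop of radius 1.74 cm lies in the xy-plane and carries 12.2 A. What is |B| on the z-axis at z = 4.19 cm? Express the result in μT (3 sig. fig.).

B ≈ 24.9 μT

On the axis of a circular loop, B = μ₀IR² / [2(R²+z²)^(3/2)].
R² + z² = (0.0174)² + (0.0419)² = 0.002058 m², and (R²+z²)^(3/2) = 9.34×10⁻⁵ m³.
B = (4π×10⁻⁷ × 12.2 × 0.0003028) / (2 × 9.34×10⁻⁵) = 2.49×10⁻⁵ T.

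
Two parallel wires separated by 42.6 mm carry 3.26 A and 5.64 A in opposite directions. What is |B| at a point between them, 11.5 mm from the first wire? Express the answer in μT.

B ≈ 93.0 μT

Each long wire gives B = μ₀I/(2πd). Distances are d₁ = 0.0115 m and d₂ = 0.0311 m.
B₁ = 5.67×10⁻⁵ T, B₂ = 3.63×10⁻⁵ T.
Between antiparallel currents both contributions point the same way, so they add. B = B₁ + B₂ = 5.67×10⁻⁵ + 3.63×10⁻⁵ = 9.30×10⁻⁵ T.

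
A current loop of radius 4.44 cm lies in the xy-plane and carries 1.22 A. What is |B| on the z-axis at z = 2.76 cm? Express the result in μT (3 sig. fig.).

On the axis of a circular loop, B = μ₀IR² / [2(R²+z²)^(3/2)].
R² + z² = (0.0444)² + (0.0276)² = 0.002733 m², and (R²+z²)^(3/2) = 1.43×10⁻⁴ m³.
B = (4π×10⁻⁷ × 1.22 × 0.001971) / (2 × 1.43×10⁻⁴) = 1.06×10⁻⁵ T.

B ≈ 10.6 μT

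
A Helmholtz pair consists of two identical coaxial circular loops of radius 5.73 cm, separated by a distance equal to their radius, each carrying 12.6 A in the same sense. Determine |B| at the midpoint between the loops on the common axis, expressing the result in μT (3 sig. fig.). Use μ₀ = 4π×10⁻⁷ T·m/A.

B ≈ 198 μT

Each loop contributes B = μ₀IR²/[2(R²+z²)^(3/2)] on the axis, with z measured from that loop.
Loop 1 (z = 0.02865 m): B₁ = 9.89×10⁻⁵ T. Loop 2 (z = 0.02865 m): B₂ = 9.89×10⁻⁵ T.
The fields add: B = B₁ + B₂ = 1.98×10⁻⁴ T.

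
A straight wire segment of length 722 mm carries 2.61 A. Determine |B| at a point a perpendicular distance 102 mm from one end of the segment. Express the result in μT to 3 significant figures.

B ≈ 2.53 μT

For a finite straight segment, B = (μ₀I/4πd)(sinθ₁ + sinθ₂), where θ₁, θ₂ are the angles from the perpendicular to each end.
The perpendicular foot is at one end, so the two end-offsets along the wire are 0 and L = 0.722 m.
sinθ₁ = 0/√(0²+0.102²) = 0.0000; sinθ₂ = 0.722/√(0.722²+0.102²) = 0.9902.
B = (4π×10⁻⁷ × 2.61) / (4π × 0.102) × (0.0000 + 0.9902) = 2.53×10⁻⁶ T.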